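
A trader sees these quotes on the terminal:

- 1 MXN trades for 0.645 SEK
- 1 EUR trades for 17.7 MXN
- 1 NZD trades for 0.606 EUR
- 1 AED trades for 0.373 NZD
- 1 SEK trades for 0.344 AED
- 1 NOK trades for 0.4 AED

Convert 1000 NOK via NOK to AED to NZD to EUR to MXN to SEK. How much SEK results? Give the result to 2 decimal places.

1032.23

1000 NOK × 0.4 = 400 AED
400 AED × 0.373 = 149.2 NZD
149.2 NZD × 0.606 = 90.4152 EUR
90.4152 EUR × 17.7 = 1600.34904 MXN
1600.34904 MXN × 0.645 = 1032.2251308 SEK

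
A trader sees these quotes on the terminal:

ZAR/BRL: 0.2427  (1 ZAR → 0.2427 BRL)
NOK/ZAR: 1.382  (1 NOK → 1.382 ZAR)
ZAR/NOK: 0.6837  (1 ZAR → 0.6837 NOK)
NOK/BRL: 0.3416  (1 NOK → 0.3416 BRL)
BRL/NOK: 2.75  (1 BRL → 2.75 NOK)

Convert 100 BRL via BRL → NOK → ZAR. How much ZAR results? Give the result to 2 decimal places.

380.05

100 BRL × 2.75 = 275 NOK
275 NOK × 1.382 = 380.05 ZAR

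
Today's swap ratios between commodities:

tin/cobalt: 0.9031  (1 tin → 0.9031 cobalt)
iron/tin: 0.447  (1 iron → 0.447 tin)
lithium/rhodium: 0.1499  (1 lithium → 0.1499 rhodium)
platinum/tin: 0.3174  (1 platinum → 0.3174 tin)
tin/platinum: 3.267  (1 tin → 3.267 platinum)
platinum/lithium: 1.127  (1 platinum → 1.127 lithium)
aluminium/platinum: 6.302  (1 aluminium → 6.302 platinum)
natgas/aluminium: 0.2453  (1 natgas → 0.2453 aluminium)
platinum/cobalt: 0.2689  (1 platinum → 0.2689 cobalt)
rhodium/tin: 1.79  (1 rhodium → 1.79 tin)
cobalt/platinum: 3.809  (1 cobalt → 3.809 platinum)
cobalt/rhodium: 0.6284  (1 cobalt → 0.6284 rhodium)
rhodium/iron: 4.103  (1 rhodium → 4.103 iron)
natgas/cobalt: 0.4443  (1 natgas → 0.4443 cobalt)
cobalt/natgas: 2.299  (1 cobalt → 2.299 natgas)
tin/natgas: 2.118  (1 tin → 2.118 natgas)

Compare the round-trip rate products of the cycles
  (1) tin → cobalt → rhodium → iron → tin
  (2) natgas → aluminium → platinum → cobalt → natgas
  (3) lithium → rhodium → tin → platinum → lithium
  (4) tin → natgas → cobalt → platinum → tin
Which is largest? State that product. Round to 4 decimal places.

(1) 0.9031 × 0.6284 × 4.103 × 0.447 = 1.04083
(2) 0.2453 × 6.302 × 0.2689 × 2.299 = 0.95567
(3) 0.1499 × 1.79 × 3.267 × 1.127 = 0.98793
(4) 2.118 × 0.4443 × 3.809 × 0.3174 = 1.13768
Highest is cycle (4) at 1.1377 (>1, arbitrage).

1.1377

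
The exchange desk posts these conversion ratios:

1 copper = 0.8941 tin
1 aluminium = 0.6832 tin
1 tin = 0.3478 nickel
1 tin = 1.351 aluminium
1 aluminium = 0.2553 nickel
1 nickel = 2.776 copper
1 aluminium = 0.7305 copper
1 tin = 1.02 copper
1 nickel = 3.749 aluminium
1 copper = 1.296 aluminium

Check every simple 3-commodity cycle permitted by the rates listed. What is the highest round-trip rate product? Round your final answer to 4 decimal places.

copper→aluminium→nickel→copper: 1.296 × 0.2553 × 2.776 = 0.91849
tin→copper→aluminium→tin: 1.02 × 1.296 × 0.6832 = 0.90314
tin→nickel→aluminium→tin: 0.3478 × 3.749 × 0.6832 = 0.89083
tin→aluminium→copper→tin: 1.351 × 0.7305 × 0.8941 = 0.88239
tin→nickel→copper→tin: 0.3478 × 2.776 × 0.8941 = 0.86325
Maximum is copper→aluminium→nickel→copper at 0.9185; no arbitrage — every cycle loses value.

0.9185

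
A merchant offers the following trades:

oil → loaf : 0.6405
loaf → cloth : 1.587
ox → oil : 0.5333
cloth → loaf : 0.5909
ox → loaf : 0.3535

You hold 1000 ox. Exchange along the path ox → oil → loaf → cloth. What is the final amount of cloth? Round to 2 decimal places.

542.09

1000 ox × 0.5333 = 533.3 oil
533.3 oil × 0.6405 = 341.57865 loaf
341.57865 loaf × 1.587 = 542.08531755 cloth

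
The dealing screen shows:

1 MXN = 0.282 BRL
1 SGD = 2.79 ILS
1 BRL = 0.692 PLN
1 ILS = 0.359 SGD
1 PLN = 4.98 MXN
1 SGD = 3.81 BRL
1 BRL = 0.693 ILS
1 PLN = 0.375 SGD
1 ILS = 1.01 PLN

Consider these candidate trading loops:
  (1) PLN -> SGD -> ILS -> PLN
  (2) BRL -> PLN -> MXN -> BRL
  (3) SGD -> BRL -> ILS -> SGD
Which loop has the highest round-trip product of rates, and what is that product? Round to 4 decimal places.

1.0567

(1) 0.375 × 2.79 × 1.01 = 1.05671
(2) 0.692 × 4.98 × 0.282 = 0.97182
(3) 3.81 × 0.693 × 0.359 = 0.94788
Highest is cycle (1) at 1.0567 (>1, arbitrage).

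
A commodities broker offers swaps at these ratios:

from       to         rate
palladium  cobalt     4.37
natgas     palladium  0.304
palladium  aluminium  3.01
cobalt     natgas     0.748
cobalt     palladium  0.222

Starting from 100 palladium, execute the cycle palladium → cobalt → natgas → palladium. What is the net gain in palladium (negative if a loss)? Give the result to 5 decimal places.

100 palladium × 4.37 = 437 cobalt
437 cobalt × 0.748 = 326.876 natgas
326.876 natgas × 0.304 = 99.370304 palladium
Net change: 99.370304 − 100 = -0.629696 palladium

-0.62970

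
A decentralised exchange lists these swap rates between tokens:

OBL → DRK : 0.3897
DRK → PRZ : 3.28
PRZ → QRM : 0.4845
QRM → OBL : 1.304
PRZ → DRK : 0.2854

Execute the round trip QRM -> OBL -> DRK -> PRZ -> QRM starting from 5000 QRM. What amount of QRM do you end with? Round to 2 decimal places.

5000 QRM × 1.304 = 6520 OBL
6520 OBL × 0.3897 = 2540.844 DRK
2540.844 DRK × 3.28 = 8333.96832 PRZ
8333.96832 PRZ × 0.4845 = 4037.80765104 QRM

4037.81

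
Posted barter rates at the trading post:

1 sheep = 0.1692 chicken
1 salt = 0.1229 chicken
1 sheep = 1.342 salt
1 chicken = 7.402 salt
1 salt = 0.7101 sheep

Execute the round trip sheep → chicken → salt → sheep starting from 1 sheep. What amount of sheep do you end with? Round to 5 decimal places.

1 sheep × 0.1692 = 0.1692 chicken
0.1692 chicken × 7.402 = 1.2524184 salt
1.2524184 salt × 0.7101 = 0.88934230584 sheep

0.88934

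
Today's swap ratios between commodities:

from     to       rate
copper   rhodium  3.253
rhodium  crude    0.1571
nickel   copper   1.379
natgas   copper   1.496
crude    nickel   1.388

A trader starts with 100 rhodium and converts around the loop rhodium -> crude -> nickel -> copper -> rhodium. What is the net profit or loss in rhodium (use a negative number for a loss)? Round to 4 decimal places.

100 rhodium × 0.1571 = 15.71 crude
15.71 crude × 1.388 = 21.80548 nickel
21.80548 nickel × 1.379 = 30.06975692 copper
30.06975692 copper × 3.253 = 97.81691926076 rhodium
Net change: 97.81691926076 − 100 = -2.18308073924 rhodium

-2.1831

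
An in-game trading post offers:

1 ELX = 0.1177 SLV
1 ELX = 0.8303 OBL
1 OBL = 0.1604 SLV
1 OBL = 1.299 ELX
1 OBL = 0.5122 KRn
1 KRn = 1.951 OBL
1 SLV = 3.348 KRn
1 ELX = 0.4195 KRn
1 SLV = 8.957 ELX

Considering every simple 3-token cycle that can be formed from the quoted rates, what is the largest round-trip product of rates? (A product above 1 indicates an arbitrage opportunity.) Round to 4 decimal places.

ELX→OBL→SLV→ELX: 0.8303 × 0.1604 × 8.957 = 1.19289
ELX→KRn→OBL→ELX: 0.4195 × 1.951 × 1.299 = 1.06316
SLV→KRn→OBL→SLV: 3.348 × 1.951 × 0.1604 = 1.04772
Maximum is ELX→OBL→SLV→ELX at 1.1929; arbitrage exists.

1.1929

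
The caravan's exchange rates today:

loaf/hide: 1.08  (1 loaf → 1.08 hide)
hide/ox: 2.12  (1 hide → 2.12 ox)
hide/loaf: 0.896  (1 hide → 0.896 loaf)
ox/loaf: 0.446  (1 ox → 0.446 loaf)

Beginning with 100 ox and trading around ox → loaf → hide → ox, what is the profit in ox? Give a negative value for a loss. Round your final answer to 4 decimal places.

100 ox × 0.446 = 44.6 loaf
44.6 loaf × 1.08 = 48.168 hide
48.168 hide × 2.12 = 102.11616 ox
Net change: 102.11616 − 100 = 2.11616 ox

2.1162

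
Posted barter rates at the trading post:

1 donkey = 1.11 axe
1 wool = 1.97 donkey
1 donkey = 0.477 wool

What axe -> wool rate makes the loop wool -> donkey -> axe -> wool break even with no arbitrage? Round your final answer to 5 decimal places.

0.45731

Known legs of the cycle: 1.97 × 1.11 = 2.1867
For no arbitrage the full-cycle product must be 1, so the missing rate is 1 / 2.1867 ≈ 0.4573101.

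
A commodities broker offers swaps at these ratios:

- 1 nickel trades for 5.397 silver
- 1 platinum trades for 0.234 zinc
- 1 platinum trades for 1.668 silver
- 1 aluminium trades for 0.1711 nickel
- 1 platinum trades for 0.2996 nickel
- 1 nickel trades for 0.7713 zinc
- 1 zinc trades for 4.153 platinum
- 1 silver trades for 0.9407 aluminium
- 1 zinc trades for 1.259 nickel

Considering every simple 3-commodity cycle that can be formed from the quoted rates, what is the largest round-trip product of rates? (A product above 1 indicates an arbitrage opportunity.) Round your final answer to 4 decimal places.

0.9597

zinc→platinum→nickel→zinc: 4.153 × 0.2996 × 0.7713 = 0.95968
silver→aluminium→nickel→silver: 0.9407 × 0.1711 × 5.397 = 0.86867
Maximum is zinc→platinum→nickel→zinc at 0.9597; no arbitrage — every cycle loses value.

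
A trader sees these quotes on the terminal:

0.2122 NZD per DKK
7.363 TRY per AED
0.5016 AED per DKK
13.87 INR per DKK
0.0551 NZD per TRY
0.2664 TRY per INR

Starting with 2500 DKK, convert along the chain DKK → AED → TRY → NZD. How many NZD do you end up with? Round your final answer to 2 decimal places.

2500 DKK × 0.5016 = 1254 AED
1254 AED × 7.363 = 9233.202 TRY
9233.202 TRY × 0.0551 = 508.7494302 NZD

508.75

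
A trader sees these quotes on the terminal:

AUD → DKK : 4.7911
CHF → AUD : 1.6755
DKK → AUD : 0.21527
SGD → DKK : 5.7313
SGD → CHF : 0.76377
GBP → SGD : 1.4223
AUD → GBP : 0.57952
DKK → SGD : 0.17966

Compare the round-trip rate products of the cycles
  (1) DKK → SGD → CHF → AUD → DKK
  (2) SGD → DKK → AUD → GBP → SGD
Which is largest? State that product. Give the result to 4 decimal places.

(1) 0.17966 × 0.76377 × 1.6755 × 4.7911 = 1.10152
(2) 5.7313 × 0.21527 × 0.57952 × 1.4223 = 1.01694
Highest is cycle (1) at 1.1015 (>1, arbitrage).

1.1015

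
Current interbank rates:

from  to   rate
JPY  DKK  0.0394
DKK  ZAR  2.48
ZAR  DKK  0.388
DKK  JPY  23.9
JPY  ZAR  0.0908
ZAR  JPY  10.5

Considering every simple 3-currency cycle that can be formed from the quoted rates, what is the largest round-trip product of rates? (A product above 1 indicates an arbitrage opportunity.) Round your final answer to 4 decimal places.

1.0260

JPY→DKK→ZAR→JPY: 0.0394 × 2.48 × 10.5 = 1.02598
JPY→ZAR→DKK→JPY: 0.0908 × 0.388 × 23.9 = 0.84201
Maximum is JPY→DKK→ZAR→JPY at 1.0260; arbitrage exists.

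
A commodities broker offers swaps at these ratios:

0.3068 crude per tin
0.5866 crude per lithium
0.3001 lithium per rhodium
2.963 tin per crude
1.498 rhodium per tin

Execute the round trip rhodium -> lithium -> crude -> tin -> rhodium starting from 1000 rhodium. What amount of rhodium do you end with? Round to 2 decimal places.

1000 rhodium × 0.3001 = 300.1 lithium
300.1 lithium × 0.5866 = 176.03866 crude
176.03866 crude × 2.963 = 521.60254958 tin
521.60254958 tin × 1.498 = 781.36061927084 rhodium

781.36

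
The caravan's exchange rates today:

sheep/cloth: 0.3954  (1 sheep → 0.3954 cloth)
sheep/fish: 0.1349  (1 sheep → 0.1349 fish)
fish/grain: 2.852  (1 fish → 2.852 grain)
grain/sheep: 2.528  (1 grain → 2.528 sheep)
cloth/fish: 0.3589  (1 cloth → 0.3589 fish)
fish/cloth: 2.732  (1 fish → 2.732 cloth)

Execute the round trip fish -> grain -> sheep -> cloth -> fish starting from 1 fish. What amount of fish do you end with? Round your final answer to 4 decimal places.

1 fish × 2.852 = 2.852 grain
2.852 grain × 2.528 = 7.209856 sheep
7.209856 sheep × 0.3954 = 2.8507770624 cloth
2.8507770624 cloth × 0.3589 = 1.02314388769536 fish

1.0231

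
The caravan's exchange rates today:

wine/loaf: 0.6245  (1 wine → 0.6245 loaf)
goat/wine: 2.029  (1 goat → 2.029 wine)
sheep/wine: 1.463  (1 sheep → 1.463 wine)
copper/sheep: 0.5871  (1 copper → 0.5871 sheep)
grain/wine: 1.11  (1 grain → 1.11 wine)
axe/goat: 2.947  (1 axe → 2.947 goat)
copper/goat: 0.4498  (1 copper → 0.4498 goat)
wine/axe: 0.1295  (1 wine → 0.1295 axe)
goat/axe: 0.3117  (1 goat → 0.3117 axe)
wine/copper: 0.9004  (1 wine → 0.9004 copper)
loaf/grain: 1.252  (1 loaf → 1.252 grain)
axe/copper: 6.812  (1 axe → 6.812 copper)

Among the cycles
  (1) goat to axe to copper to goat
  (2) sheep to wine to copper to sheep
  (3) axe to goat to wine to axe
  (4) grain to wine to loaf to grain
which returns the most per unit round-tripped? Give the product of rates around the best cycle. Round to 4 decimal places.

0.9551

(1) 0.3117 × 6.812 × 0.4498 = 0.95506
(2) 1.463 × 0.9004 × 0.5871 = 0.77338
(3) 2.947 × 2.029 × 0.1295 = 0.77434
(4) 1.11 × 0.6245 × 1.252 = 0.86788
Highest is cycle (1) at 0.9551 (≤1, no arbitrage).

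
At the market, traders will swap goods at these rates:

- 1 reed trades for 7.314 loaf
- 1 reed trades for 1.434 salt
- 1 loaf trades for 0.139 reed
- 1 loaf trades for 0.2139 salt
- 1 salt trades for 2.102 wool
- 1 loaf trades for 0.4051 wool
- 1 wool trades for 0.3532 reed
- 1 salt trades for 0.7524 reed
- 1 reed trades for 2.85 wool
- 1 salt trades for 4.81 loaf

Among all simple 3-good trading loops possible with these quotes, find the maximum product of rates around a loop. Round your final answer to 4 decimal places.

1.1771

loaf→salt→reed→loaf: 0.2139 × 0.7524 × 7.314 = 1.17710
wool→reed→salt→wool: 0.3532 × 1.434 × 2.102 = 1.06464
loaf→wool→reed→loaf: 0.4051 × 0.3532 × 7.314 = 1.04650
loaf→reed→salt→loaf: 0.139 × 1.434 × 4.81 = 0.95876
Maximum is loaf→salt→reed→loaf at 1.1771; arbitrage exists.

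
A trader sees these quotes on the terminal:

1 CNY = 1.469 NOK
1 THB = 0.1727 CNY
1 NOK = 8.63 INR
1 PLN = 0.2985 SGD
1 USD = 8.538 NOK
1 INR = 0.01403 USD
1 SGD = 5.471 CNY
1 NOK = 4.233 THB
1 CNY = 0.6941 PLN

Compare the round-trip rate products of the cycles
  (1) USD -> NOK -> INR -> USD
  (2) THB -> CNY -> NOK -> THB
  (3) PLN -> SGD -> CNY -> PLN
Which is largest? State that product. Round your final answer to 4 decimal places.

1.1335

(1) 8.538 × 8.63 × 0.01403 = 1.03377
(2) 0.1727 × 1.469 × 4.233 = 1.07390
(3) 0.2985 × 5.471 × 0.6941 = 1.13353
Highest is cycle (3) at 1.1335 (>1, arbitrage).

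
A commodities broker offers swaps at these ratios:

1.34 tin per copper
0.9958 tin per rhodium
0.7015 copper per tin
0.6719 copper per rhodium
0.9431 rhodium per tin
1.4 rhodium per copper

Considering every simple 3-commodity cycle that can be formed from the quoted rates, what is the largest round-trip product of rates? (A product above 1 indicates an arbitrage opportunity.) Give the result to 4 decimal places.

copper→rhodium→tin→copper: 1.4 × 0.9958 × 0.7015 = 0.97798
copper→tin→rhodium→copper: 1.34 × 0.9431 × 0.6719 = 0.84912
Maximum is copper→rhodium→tin→copper at 0.9780; no arbitrage — every cycle loses value.

0.9780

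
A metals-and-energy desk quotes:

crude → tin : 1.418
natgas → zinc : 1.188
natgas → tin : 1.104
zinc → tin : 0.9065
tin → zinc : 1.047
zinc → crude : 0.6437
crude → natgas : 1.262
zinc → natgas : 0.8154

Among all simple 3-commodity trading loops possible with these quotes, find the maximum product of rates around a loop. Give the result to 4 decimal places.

0.9651

crude→natgas→zinc→crude: 1.262 × 1.188 × 0.6437 = 0.96507
tin→zinc→crude→tin: 1.047 × 0.6437 × 1.418 = 0.95567
tin→zinc→natgas→tin: 1.047 × 0.8154 × 1.104 = 0.94251
Maximum is crude→natgas→zinc→crude at 0.9651; no arbitrage — every cycle loses value.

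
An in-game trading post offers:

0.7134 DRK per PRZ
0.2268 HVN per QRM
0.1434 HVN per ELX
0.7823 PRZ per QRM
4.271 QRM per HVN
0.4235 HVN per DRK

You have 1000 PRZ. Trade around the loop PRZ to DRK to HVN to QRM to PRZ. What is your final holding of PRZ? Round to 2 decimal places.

1000 PRZ × 0.7134 = 713.4 DRK
713.4 DRK × 0.4235 = 302.1249 HVN
302.1249 HVN × 4.271 = 1290.3754479 QRM
1290.3754479 QRM × 0.7823 = 1009.46071289217 PRZ

1009.46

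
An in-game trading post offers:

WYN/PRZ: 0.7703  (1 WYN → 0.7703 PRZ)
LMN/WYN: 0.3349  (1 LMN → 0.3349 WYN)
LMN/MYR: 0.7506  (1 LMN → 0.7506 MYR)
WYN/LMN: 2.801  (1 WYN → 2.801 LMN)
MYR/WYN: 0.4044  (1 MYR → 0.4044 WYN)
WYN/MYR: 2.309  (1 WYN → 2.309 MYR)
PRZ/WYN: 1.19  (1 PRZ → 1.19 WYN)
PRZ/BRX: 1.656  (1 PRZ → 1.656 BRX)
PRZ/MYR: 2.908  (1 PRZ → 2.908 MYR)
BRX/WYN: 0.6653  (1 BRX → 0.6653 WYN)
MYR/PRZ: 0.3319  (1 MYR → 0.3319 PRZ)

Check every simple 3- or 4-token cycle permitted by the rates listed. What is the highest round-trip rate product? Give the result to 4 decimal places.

WYN→MYR→PRZ→WYN: 2.309 × 0.3319 × 1.19 = 0.91196
WYN→PRZ→MYR→WYN: 0.7703 × 2.908 × 0.4044 = 0.90587
LMN→MYR→WYN→LMN: 0.7506 × 0.4044 × 2.801 = 0.85022
BRX→WYN→PRZ→BRX: 0.6653 × 0.7703 × 1.656 = 0.84867
BRX→WYN→MYR→PRZ→BRX: 0.6653 × 2.309 × 0.3319 × 1.656 = 0.84432
LMN→MYR→PRZ→WYN→LMN: 0.7506 × 0.3319 × 1.19 × 2.801 = 0.83038
Maximum is WYN→MYR→PRZ→WYN at 0.9120; no arbitrage — every cycle loses value.

0.9120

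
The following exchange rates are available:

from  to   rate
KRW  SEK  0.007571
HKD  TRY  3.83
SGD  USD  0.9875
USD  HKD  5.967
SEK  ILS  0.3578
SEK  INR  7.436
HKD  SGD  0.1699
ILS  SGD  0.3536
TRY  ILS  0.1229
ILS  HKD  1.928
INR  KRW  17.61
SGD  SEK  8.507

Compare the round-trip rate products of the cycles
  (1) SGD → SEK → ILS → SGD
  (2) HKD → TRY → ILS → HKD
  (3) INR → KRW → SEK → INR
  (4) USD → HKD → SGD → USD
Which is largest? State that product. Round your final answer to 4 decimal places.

1.0763

(1) 8.507 × 0.3578 × 0.3536 = 1.07629
(2) 3.83 × 0.1229 × 1.928 = 0.90752
(3) 17.61 × 0.007571 × 7.436 = 0.99141
(4) 5.967 × 0.1699 × 0.9875 = 1.00112
Highest is cycle (1) at 1.0763 (>1, arbitrage).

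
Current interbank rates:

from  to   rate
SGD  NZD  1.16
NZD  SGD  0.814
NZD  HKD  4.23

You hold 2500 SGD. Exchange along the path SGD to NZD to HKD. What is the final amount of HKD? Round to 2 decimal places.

12267.00

2500 SGD × 1.16 = 2900 NZD
2900 NZD × 4.23 = 12267 HKD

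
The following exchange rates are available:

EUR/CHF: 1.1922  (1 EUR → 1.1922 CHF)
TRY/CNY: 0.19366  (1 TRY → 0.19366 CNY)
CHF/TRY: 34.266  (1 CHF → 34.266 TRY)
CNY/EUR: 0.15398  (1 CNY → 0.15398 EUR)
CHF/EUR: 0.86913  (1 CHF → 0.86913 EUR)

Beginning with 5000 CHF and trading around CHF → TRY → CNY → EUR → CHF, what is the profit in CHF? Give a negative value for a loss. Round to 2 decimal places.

1090.97

5000 CHF × 34.266 = 171330 TRY
171330 TRY × 0.19366 = 33179.7678 CNY
33179.7678 CNY × 0.15398 = 5109.020645844 EUR
5109.020645844 EUR × 1.1922 = 6090.9744139752168 CHF
Net change: 6090.9744139752168 − 5000 = 1090.9744139752168 CHF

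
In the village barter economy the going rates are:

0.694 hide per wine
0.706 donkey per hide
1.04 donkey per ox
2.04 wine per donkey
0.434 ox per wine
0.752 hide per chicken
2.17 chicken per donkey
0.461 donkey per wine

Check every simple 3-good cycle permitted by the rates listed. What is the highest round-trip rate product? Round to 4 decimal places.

chicken→hide→donkey→chicken: 0.752 × 0.706 × 2.17 = 1.15208
donkey→wine→hide→donkey: 2.04 × 0.694 × 0.706 = 0.99953
donkey→wine→ox→donkey: 2.04 × 0.434 × 1.04 = 0.92077
Maximum is chicken→hide→donkey→chicken at 1.1521; arbitrage exists.

1.1521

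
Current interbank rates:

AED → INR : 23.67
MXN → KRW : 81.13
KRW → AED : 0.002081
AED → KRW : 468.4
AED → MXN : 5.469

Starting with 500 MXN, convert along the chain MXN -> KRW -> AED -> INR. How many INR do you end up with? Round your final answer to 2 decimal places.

1998.12

500 MXN × 81.13 = 40565 KRW
40565 KRW × 0.002081 = 84.415765 AED
84.415765 AED × 23.67 = 1998.12115755 INR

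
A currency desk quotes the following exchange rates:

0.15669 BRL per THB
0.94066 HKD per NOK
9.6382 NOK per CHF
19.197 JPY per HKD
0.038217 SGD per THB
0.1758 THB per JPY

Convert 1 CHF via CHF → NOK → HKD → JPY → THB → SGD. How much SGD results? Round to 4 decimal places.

1.1693

1 CHF × 9.6382 = 9.6382 NOK
9.6382 NOK × 0.94066 = 9.066269212 HKD
9.066269212 HKD × 19.197 = 174.045170062764 JPY
174.045170062764 JPY × 0.1758 = 30.5971408970339112 THB
30.5971408970339112 THB × 0.038217 = 1.1693309336619449843304 SGD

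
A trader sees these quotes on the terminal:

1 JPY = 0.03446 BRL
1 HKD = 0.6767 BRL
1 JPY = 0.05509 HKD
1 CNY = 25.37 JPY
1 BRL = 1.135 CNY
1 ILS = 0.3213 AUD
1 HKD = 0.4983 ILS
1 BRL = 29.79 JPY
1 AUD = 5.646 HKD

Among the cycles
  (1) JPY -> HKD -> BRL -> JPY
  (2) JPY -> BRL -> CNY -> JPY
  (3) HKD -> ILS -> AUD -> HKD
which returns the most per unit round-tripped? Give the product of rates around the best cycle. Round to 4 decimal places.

(1) 0.05509 × 0.6767 × 29.79 = 1.11055
(2) 0.03446 × 1.135 × 25.37 = 0.99227
(3) 0.4983 × 0.3213 × 5.646 = 0.90395
Highest is cycle (1) at 1.1106 (>1, arbitrage).

1.1106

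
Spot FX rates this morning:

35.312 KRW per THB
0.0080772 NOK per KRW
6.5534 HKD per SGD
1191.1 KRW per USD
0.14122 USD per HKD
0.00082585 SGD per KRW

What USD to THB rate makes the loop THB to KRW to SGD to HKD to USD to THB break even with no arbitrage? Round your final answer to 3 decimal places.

Known legs of the cycle: 35.312 × 0.00082585 × 6.5534 × 0.14122 = 0.0269889738735966496
For no arbitrage the full-cycle product must be 1, so the missing rate is 1 / 0.0269889738735966496 ≈ 37.05217.

37.052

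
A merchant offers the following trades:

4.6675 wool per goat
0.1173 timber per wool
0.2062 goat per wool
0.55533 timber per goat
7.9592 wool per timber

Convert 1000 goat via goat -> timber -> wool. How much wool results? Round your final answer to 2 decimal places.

1000 goat × 0.55533 = 555.33 timber
555.33 timber × 7.9592 = 4419.982536 wool

4419.98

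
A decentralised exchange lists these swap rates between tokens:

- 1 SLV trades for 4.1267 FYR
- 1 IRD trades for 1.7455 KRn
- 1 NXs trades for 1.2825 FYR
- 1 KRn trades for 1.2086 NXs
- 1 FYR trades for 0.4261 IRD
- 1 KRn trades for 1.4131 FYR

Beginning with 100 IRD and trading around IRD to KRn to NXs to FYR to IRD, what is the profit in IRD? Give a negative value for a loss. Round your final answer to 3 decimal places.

15.285

100 IRD × 1.7455 = 174.55 KRn
174.55 KRn × 1.2086 = 210.96113 NXs
210.96113 NXs × 1.2825 = 270.557649225 FYR
270.557649225 FYR × 0.4261 = 115.2846143347725 IRD
Net change: 115.2846143347725 − 100 = 15.2846143347725 IRD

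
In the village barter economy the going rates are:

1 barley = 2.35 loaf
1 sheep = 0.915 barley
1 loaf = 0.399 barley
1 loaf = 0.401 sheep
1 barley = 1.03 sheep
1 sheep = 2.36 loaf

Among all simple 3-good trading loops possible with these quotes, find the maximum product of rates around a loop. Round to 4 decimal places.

0.9699

sheep→loaf→barley→sheep: 2.36 × 0.399 × 1.03 = 0.96989
sheep→barley→loaf→sheep: 0.915 × 2.35 × 0.401 = 0.86225
Maximum is sheep→loaf→barley→sheep at 0.9699; no arbitrage — every cycle loses value.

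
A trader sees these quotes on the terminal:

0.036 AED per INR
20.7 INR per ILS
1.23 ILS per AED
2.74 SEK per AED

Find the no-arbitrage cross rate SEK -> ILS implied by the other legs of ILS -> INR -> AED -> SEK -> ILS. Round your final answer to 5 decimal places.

0.48975

Known legs of the cycle: 20.7 × 0.036 × 2.74 = 2.041848
For no arbitrage the full-cycle product must be 1, so the missing rate is 1 / 2.041848 ≈ 0.4897524.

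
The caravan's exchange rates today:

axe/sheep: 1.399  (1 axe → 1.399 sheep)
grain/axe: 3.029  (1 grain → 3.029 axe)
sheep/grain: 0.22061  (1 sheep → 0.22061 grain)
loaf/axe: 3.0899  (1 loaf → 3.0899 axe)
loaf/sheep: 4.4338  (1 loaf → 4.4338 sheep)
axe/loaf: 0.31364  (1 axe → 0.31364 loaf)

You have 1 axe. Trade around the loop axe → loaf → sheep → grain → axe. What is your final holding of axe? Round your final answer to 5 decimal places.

1 axe × 0.31364 = 0.31364 loaf
0.31364 loaf × 4.4338 = 1.390617032 sheep
1.390617032 sheep × 0.22061 = 0.30678402342952 grain
0.30678402342952 grain × 3.029 = 0.92924880696801608 axe

0.92925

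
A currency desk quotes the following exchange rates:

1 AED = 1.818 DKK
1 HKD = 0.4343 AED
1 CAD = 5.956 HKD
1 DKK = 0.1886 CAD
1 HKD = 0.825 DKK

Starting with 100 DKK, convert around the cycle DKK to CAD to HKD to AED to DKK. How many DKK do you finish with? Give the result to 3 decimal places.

100 DKK × 0.1886 = 18.86 CAD
18.86 CAD × 5.956 = 112.33016 HKD
112.33016 HKD × 0.4343 = 48.784988488 AED
48.784988488 AED × 1.818 = 88.691109071184 DKK

88.691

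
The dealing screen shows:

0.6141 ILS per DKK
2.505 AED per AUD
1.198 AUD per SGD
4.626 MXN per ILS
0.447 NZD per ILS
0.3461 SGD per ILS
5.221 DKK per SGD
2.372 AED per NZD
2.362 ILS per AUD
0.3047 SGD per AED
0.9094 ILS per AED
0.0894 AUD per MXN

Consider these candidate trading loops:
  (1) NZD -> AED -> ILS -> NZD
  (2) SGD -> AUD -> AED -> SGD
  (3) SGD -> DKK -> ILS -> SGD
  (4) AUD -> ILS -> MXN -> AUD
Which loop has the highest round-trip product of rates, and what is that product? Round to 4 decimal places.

(1) 2.372 × 0.9094 × 0.447 = 0.96422
(2) 1.198 × 2.505 × 0.3047 = 0.91440
(3) 5.221 × 0.6141 × 0.3461 = 1.10967
(4) 2.362 × 4.626 × 0.0894 = 0.97684
Highest is cycle (3) at 1.1097 (>1, arbitrage).

1.1097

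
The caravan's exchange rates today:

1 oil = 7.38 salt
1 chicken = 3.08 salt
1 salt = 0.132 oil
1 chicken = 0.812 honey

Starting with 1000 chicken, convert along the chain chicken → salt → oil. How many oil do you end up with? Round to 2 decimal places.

1000 chicken × 3.08 = 3080 salt
3080 salt × 0.132 = 406.56 oil

406.56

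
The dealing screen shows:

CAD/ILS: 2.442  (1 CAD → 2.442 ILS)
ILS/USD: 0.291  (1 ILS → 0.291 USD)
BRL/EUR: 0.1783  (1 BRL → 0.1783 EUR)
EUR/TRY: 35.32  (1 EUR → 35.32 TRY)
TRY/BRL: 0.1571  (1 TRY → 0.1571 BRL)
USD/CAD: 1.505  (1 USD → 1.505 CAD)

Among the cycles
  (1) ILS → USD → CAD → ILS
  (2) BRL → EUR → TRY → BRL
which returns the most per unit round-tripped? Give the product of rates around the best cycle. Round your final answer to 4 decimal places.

(1) 0.291 × 1.505 × 2.442 = 1.06949
(2) 0.1783 × 35.32 × 0.1571 = 0.98935
Highest is cycle (1) at 1.0695 (>1, arbitrage).

1.0695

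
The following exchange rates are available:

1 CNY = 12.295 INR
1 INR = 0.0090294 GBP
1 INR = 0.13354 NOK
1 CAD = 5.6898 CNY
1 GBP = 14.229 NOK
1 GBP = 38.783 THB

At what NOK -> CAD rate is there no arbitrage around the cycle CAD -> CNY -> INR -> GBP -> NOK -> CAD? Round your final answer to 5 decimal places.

0.11126

Known legs of the cycle: 5.6898 × 12.295 × 0.0090294 × 14.229 = 8.9879118829848666
For no arbitrage the full-cycle product must be 1, so the missing rate is 1 / 8.9879118829848666 ≈ 0.1112605.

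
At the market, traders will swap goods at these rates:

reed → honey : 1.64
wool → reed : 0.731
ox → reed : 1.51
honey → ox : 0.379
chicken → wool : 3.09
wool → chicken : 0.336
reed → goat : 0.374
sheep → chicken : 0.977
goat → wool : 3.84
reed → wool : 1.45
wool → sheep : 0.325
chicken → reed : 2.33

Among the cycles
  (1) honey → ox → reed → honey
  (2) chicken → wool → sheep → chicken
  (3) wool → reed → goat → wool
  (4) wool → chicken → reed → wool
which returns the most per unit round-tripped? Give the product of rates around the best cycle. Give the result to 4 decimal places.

(1) 0.379 × 1.51 × 1.64 = 0.93856
(2) 3.09 × 0.325 × 0.977 = 0.98115
(3) 0.731 × 0.374 × 3.84 = 1.04983
(4) 0.336 × 2.33 × 1.45 = 1.13518
Highest is cycle (4) at 1.1352 (>1, arbitrage).

1.1352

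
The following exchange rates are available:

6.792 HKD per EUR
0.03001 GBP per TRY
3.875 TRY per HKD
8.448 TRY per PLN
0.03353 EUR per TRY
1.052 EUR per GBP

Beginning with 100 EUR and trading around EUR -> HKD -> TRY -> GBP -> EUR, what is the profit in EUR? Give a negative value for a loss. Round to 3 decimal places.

100 EUR × 6.792 = 679.2 HKD
679.2 HKD × 3.875 = 2631.9 TRY
2631.9 TRY × 0.03001 = 78.983319 GBP
78.983319 GBP × 1.052 = 83.090451588 EUR
Net change: 83.090451588 − 100 = -16.909548412 EUR

-16.910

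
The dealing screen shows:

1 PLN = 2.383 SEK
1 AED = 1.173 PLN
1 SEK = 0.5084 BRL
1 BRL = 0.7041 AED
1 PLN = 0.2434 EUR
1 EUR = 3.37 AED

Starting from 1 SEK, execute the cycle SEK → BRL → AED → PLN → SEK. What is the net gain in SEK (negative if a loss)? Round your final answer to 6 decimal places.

1 SEK × 0.5084 = 0.5084 BRL
0.5084 BRL × 0.7041 = 0.35796444 AED
0.35796444 AED × 1.173 = 0.41989228812 PLN
0.41989228812 PLN × 2.383 = 1.00060332258996 SEK
Net change: 1.00060332258996 − 1 = 0.00060332258996 SEK

0.000603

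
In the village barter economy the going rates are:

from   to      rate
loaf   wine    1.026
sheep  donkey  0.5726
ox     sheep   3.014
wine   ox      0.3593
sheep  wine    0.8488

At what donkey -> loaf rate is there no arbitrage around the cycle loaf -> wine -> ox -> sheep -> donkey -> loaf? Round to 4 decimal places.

1.5718

Known legs of the cycle: 1.026 × 0.3593 × 3.014 × 0.5726 = 0.63620806416552
For no arbitrage the full-cycle product must be 1, so the missing rate is 1 / 0.63620806416552 ≈ 1.571813.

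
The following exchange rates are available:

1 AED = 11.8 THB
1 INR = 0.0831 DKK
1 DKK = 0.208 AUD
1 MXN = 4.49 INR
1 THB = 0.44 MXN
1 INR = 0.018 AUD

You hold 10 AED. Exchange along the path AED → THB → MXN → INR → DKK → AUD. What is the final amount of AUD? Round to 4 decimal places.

4.0294

10 AED × 11.8 = 118 THB
118 THB × 0.44 = 51.92 MXN
51.92 MXN × 4.49 = 233.1208 INR
233.1208 INR × 0.0831 = 19.37233848 DKK
19.37233848 DKK × 0.208 = 4.02944640384 AUD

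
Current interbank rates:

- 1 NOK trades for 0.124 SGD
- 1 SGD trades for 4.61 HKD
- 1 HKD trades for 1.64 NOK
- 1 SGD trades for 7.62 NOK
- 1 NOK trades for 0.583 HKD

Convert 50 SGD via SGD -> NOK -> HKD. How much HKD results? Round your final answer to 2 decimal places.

50 SGD × 7.62 = 381 NOK
381 NOK × 0.583 = 222.123 HKD

222.12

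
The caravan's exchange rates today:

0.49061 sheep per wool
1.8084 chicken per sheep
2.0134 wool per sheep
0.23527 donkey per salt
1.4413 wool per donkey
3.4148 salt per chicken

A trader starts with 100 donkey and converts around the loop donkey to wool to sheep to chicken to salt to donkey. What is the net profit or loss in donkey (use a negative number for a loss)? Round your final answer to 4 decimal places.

2.7347

100 donkey × 1.4413 = 144.13 wool
144.13 wool × 0.49061 = 70.7116193 sheep
70.7116193 sheep × 1.8084 = 127.87489234212 chicken
127.87489234212 chicken × 3.4148 = 436.667182369871376 salt
436.667182369871376 salt × 0.23527 = 102.73468799615963863152 donkey
Net change: 102.73468799615963863152 − 100 = 2.73468799615963863152 donkey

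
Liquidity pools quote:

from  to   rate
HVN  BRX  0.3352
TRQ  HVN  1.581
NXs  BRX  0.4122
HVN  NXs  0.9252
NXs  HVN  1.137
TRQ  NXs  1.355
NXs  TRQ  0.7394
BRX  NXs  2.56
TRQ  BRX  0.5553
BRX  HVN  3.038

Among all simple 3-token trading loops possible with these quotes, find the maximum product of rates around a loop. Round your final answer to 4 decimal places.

1.1586

HVN→NXs→BRX→HVN: 0.9252 × 0.4122 × 3.038 = 1.15859
HVN→NXs→TRQ→HVN: 0.9252 × 0.7394 × 1.581 = 1.08155
TRQ→BRX→NXs→TRQ: 0.5553 × 2.56 × 0.7394 = 1.05111
HVN→BRX→NXs→HVN: 0.3352 × 2.56 × 1.137 = 0.97567
Maximum is HVN→NXs→BRX→HVN at 1.1586; arbitrage exists.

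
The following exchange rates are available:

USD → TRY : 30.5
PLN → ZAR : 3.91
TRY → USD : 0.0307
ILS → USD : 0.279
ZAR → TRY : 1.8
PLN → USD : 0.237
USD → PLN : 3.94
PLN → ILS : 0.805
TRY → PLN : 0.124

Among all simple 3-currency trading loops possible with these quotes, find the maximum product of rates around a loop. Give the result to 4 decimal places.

PLN→USD→TRY→PLN: 0.237 × 30.5 × 0.124 = 0.89633
PLN→ILS→USD→PLN: 0.805 × 0.279 × 3.94 = 0.88490
ZAR→TRY→PLN→ZAR: 1.8 × 0.124 × 3.91 = 0.87271
Maximum is PLN→USD→TRY→PLN at 0.8963; no arbitrage — every cycle loses value.

0.8963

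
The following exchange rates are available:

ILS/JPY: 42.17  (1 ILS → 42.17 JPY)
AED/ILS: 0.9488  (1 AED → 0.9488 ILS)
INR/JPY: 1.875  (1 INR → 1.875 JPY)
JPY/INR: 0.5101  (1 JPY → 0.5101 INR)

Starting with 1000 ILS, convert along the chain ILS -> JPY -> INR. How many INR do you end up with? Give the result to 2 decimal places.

1000 ILS × 42.17 = 42170 JPY
42170 JPY × 0.5101 = 21510.917 INR

21510.92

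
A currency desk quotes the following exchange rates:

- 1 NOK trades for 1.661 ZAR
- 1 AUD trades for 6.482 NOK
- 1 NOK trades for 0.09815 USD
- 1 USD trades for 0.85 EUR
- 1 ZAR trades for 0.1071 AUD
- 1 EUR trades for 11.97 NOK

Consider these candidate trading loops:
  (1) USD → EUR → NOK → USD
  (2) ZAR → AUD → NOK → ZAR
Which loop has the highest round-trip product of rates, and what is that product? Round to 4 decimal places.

1.1531

(1) 0.85 × 11.97 × 0.09815 = 0.99863
(2) 0.1071 × 6.482 × 1.661 = 1.15310
Highest is cycle (2) at 1.1531 (>1, arbitrage).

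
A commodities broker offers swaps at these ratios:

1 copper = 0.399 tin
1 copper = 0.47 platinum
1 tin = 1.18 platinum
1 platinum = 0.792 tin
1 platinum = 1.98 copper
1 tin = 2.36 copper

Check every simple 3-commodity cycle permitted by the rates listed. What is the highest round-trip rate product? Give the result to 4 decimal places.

tin→platinum→copper→tin: 1.18 × 1.98 × 0.399 = 0.93222
tin→copper→platinum→tin: 2.36 × 0.47 × 0.792 = 0.87849
Maximum is tin→platinum→copper→tin at 0.9322; no arbitrage — every cycle loses value.

0.9322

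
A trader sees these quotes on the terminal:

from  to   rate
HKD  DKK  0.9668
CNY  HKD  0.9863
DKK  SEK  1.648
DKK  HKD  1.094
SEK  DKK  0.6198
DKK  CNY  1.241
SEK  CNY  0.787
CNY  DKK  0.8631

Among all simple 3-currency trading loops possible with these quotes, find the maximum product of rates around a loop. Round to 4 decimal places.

DKK→CNY→HKD→DKK: 1.241 × 0.9863 × 0.9668 = 1.18336
DKK→SEK→CNY→DKK: 1.648 × 0.787 × 0.8631 = 1.11942
Maximum is DKK→CNY→HKD→DKK at 1.1834; arbitrage exists.

1.1834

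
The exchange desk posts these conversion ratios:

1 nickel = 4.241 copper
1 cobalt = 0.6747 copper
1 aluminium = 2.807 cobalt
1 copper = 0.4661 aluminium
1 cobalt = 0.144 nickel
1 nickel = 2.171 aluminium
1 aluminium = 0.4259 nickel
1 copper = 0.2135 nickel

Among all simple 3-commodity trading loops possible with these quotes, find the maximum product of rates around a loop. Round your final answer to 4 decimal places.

0.8827

cobalt→copper→aluminium→cobalt: 0.6747 × 0.4661 × 2.807 = 0.88274
cobalt→nickel→aluminium→cobalt: 0.144 × 2.171 × 2.807 = 0.87754
nickel→copper→aluminium→nickel: 4.241 × 0.4661 × 0.4259 = 0.84189
Maximum is cobalt→copper→aluminium→cobalt at 0.8827; no arbitrage — every cycle loses value.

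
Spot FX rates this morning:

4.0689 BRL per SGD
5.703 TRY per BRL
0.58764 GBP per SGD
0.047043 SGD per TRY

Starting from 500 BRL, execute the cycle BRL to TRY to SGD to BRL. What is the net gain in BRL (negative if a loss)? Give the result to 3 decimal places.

45.815

500 BRL × 5.703 = 2851.5 TRY
2851.5 TRY × 0.047043 = 134.1431145 SGD
134.1431145 SGD × 4.0689 = 545.81491858905 BRL
Net change: 545.81491858905 − 500 = 45.81491858905 BRL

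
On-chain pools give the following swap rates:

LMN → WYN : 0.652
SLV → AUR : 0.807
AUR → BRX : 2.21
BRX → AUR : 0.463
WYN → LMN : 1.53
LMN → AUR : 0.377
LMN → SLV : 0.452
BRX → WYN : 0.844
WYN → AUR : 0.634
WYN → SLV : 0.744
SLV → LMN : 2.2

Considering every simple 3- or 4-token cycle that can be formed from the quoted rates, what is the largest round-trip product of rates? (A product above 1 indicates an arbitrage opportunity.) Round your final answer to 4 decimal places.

WYN→AUR→BRX→WYN: 0.634 × 2.21 × 0.844 = 1.18256
WYN→SLV→AUR→BRX→WYN: 0.744 × 0.807 × 2.21 × 0.844 = 1.11991
WYN→LMN→AUR→BRX→WYN: 1.53 × 0.377 × 2.21 × 0.844 = 1.07589
WYN→SLV→LMN→WYN: 0.744 × 2.2 × 0.652 = 1.06719
Maximum is WYN→AUR→BRX→WYN at 1.1826; arbitrage exists.

1.1826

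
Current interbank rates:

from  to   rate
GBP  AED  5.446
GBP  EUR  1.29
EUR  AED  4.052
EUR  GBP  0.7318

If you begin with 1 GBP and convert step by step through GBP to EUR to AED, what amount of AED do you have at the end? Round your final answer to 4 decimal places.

5.2271

1 GBP × 1.29 = 1.29 EUR
1.29 EUR × 4.052 = 5.22708 AED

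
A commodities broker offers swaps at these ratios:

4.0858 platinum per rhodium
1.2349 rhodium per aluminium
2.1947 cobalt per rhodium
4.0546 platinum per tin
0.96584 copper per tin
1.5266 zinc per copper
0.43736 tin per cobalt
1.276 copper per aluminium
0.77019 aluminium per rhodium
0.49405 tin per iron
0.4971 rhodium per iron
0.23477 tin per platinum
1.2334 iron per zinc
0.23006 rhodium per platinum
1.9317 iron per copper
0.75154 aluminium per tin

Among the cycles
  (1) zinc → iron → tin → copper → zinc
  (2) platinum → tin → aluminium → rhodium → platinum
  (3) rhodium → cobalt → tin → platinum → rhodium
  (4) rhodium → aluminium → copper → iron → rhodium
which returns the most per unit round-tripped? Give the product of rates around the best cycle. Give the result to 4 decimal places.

(1) 1.2334 × 0.49405 × 0.96584 × 1.5266 = 0.89847
(2) 0.23477 × 0.75154 × 1.2349 × 4.0858 = 0.89023
(3) 2.1947 × 0.43736 × 4.0546 × 0.23006 = 0.89537
(4) 0.77019 × 1.276 × 1.9317 × 0.4971 = 0.94370
Highest is cycle (4) at 0.9437 (≤1, no arbitrage).

0.9437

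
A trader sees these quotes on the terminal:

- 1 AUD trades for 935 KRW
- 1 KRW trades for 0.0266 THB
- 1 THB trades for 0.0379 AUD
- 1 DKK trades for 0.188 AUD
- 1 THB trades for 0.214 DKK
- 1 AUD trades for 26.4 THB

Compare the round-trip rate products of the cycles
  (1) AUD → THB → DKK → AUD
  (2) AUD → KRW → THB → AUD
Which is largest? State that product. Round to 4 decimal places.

(1) 26.4 × 0.214 × 0.188 = 1.06212
(2) 935 × 0.0266 × 0.0379 = 0.94261
Highest is cycle (1) at 1.0621 (>1, arbitrage).

1.0621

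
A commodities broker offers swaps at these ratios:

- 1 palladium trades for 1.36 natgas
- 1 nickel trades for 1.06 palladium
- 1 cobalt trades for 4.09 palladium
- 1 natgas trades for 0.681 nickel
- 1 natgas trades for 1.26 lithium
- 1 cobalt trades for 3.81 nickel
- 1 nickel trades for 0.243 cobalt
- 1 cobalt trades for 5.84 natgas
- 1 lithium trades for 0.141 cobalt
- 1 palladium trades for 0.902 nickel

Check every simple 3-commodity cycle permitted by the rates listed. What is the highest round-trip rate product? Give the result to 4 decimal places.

1.0375

natgas→lithium→cobalt→natgas: 1.26 × 0.141 × 5.84 = 1.03753
palladium→natgas→nickel→palladium: 1.36 × 0.681 × 1.06 = 0.98173
natgas→nickel→cobalt→natgas: 0.681 × 0.243 × 5.84 = 0.96642
palladium→nickel→cobalt→palladium: 0.902 × 0.243 × 4.09 = 0.89647
Maximum is natgas→lithium→cobalt→natgas at 1.0375; arbitrage exists.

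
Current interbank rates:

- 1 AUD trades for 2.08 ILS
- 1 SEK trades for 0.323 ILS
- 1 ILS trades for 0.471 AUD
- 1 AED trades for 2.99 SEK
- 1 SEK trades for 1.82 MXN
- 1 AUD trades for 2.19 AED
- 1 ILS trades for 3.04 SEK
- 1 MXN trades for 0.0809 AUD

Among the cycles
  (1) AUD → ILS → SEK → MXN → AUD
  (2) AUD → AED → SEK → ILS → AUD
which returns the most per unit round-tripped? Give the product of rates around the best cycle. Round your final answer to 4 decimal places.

0.9962

(1) 2.08 × 3.04 × 1.82 × 0.0809 = 0.93102
(2) 2.19 × 2.99 × 0.323 × 0.471 = 0.99618
Highest is cycle (2) at 0.9962 (≤1, no arbitrage).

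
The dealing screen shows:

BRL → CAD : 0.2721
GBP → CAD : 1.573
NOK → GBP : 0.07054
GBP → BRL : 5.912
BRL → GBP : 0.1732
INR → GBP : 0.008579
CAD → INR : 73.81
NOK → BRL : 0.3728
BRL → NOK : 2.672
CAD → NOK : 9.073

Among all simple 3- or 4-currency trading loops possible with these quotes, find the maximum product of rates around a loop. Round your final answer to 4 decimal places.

1.1143

GBP→BRL→NOK→GBP: 5.912 × 2.672 × 0.07054 = 1.11431
GBP→BRL→CAD→NOK→GBP: 5.912 × 0.2721 × 9.073 × 0.07054 = 1.02955
GBP→BRL→CAD→INR→GBP: 5.912 × 0.2721 × 73.81 × 0.008579 = 1.01863
GBP→CAD→NOK→GBP: 1.573 × 9.073 × 0.07054 = 1.00673
GBP→CAD→INR→GBP: 1.573 × 73.81 × 0.008579 = 0.99605
GBP→CAD→NOK→BRL→GBP: 1.573 × 9.073 × 0.3728 × 0.1732 = 0.92152
BRL→CAD→NOK→BRL: 0.2721 × 9.073 × 0.3728 = 0.92035
Maximum is GBP→BRL→NOK→GBP at 1.1143; arbitrage exists.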